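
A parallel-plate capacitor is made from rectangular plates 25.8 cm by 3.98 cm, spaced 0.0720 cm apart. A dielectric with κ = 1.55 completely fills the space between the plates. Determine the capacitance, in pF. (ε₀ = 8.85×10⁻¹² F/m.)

A = 25.8 × 3.98 cm² = 1.03×10⁻² m².
C = κε₀A/d = 1.55 × 8.85×10⁻¹² × 1.03×10⁻² / 7.20×10⁻⁴ = 1.96×10⁻¹⁰ F.

C ≈ 196 pF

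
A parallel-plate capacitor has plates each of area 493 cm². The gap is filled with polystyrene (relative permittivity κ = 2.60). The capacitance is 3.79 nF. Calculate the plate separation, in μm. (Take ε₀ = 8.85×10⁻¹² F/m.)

A = 493 cm² = 4.93×10⁻² m².
d = κε₀A/C = 2.60 × 8.85×10⁻¹² × 4.93×10⁻² / 3.79×10⁻⁹ = 2.99×10⁻⁴ m.

d ≈ 299 μm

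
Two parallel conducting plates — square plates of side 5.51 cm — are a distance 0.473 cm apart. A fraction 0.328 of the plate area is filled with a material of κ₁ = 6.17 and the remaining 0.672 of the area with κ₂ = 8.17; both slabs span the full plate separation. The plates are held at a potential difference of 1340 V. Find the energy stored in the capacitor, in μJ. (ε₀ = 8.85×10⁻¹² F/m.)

A = (5.51 cm)² = 3.04×10⁻³ m².
Side-by-side slabs ⇒ two capacitors in parallel, each spanning the full gap.
C₁ = κ₁ε₀A₁/d = 6.17 × 8.85×10⁻¹² × 9.96×10⁻⁴ / 4.73×10⁻³ = 1.15×10⁻¹¹ F.
C₂ = κ₂ε₀A₂/d = 8.17 × 8.85×10⁻¹² × 2.04×10⁻³ / 4.73×10⁻³ = 3.12×10⁻¹¹ F.
C = C₁ + C₂ = 4.27×10⁻¹¹ F.
U = ½CV² = ½ × 4.27×10⁻¹¹ × (1340)² = 3.83×10⁻⁵ J.

U ≈ 38.3 μJ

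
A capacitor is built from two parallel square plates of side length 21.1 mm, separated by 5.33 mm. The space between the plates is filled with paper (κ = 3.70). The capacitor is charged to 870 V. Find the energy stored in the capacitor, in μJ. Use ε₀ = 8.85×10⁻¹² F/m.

A = (21.1 mm)² = 4.45×10⁻⁴ m².
C = κε₀A/d = 3.70 × 8.85×10⁻¹² × 4.45×10⁻⁴ / 5.33×10⁻³ = 2.74×10⁻¹² F.
U = ½CV² = ½ × 2.74×10⁻¹² × (870)² = 1.04×10⁻⁶ J.

1.04 μJ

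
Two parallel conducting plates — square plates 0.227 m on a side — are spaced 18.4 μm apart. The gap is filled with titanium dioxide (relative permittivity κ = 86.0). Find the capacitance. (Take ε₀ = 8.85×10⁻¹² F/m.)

C ≈ 2.13 μF

A = (0.227 m)² = 5.15×10⁻² m².
C = κε₀A/d = 86.0 × 8.85×10⁻¹² × 5.15×10⁻² / 1.84×10⁻⁵ = 2.13×10⁻⁶ F.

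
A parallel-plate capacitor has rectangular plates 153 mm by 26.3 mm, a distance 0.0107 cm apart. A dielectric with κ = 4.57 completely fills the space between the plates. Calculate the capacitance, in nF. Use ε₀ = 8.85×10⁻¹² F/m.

1.52 nF

A = 153 × 26.3 mm² = 4.02×10⁻³ m².
C = κε₀A/d = 4.57 × 8.85×10⁻¹² × 4.02×10⁻³ / 1.07×10⁻⁴ = 1.52×10⁻⁹ F.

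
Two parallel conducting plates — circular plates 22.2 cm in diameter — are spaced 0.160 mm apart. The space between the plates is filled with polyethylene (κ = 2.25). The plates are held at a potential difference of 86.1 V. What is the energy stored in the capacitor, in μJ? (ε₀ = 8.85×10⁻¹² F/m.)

U ≈ 17.9 μJ

A = π(22.2/2 cm)² = 3.87×10⁻² m².
C = κε₀A/d = 2.25 × 8.85×10⁻¹² × 3.87×10⁻² / 1.60×10⁻⁴ = 4.82×10⁻⁹ F.
U = ½CV² = ½ × 4.82×10⁻⁹ × (86.1)² = 1.79×10⁻⁵ J.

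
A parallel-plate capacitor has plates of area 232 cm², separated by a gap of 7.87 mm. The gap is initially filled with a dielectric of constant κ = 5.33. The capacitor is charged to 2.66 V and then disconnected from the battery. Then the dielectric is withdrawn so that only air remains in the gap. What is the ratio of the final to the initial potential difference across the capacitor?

Isolated ⇒ Q is held fixed.
C₂ = 0.188 C₁ and V = Q/C, so V₂/V₁ = C₁/C₂ = 5.33.

V₂/V₁ ≈ 5.33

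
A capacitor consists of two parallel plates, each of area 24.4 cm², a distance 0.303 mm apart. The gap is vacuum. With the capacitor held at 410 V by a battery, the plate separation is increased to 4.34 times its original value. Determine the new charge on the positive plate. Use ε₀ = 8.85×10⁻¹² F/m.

A = 24.4 cm² = 2.44×10⁻³ m².
Initially C₁ = ε₀A/d = 8.85×10⁻¹² × 2.44×10⁻³ / 3.03×10⁻⁴ = 7.13×10⁻¹¹ F.
Q₁ = 2.92×10⁻⁸ C.
Battery connected ⇒ V is held fixed. C₂ = 0.230 C₁ and Q = CV, so Q₂/Q₁ = C₂/C₁ = 0.230.
Q₂ = 0.230 × 2.92×10⁻⁸ = 6.73×10⁻⁹ C.

Q ≈ 6.73 nC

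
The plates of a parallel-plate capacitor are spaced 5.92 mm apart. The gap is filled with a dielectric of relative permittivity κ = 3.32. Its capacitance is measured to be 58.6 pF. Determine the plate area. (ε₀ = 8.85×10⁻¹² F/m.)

118 cm²

A = Cd/(κε₀) = 5.86×10⁻¹¹ × 5.92×10⁻³ / (3.32 × 8.85×10⁻¹²) = 1.18×10⁻² m².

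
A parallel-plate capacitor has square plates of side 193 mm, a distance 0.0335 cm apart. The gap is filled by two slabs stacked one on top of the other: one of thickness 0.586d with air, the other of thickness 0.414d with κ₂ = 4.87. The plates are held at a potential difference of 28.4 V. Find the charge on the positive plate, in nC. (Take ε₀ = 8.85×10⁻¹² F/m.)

A = (193 mm)² = 3.72×10⁻² m².
Stacked slabs ⇒ two capacitors in series, each with the full plate area.
C₁ = κ₁ε₀A/d₁ = 1.00 × 8.85×10⁻¹² × 3.72×10⁻² / 1.96×10⁻⁴ = 1.68×10⁻⁹ F.
C₂ = κ₂ε₀A/d₂ = 4.87 × 8.85×10⁻¹² × 3.72×10⁻² / 1.39×10⁻⁴ = 1.16×10⁻⁸ F.
C = (1/C₁ + 1/C₂)⁻¹ = 1.47×10⁻⁹ F.
Q = CV = 1.47×10⁻⁹ × 28.4 = 4.16×10⁻⁸ C.

41.6 nC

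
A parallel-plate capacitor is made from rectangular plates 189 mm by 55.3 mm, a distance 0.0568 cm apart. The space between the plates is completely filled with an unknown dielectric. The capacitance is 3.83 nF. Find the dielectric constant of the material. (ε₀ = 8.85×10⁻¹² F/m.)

23.5

A = 189 × 55.3 mm² = 1.05×10⁻² m².
κ = Cd/(ε₀A) = 3.83×10⁻⁹ × 5.68×10⁻⁴ / (8.85×10⁻¹² × 1.05×10⁻²) = 23.5.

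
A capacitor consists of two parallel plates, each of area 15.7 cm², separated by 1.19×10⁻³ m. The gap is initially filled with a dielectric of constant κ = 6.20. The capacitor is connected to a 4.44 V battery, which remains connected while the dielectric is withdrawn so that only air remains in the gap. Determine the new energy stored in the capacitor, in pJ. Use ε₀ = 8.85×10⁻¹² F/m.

U ≈ 115 pJ

A = 15.7 cm² = 1.57×10⁻³ m².
Initially C₁ = κε₀A/d = 6.20 × 8.85×10⁻¹² × 1.57×10⁻³ / 1.19×10⁻³ = 7.24×10⁻¹¹ F.
U₁ = 7.14×10⁻¹⁰ J.
Battery connected ⇒ V is held fixed. C₂ = 0.161 C₁ and U = ½CV², so U₂/U₁ = C₂/C₁ = 0.161.
U₂ = 0.161 × 7.14×10⁻¹⁰ = 1.15×10⁻¹⁰ J.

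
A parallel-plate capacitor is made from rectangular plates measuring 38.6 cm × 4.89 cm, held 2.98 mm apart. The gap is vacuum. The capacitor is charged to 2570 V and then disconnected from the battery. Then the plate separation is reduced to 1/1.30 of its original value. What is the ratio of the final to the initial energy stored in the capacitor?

0.769

Isolated ⇒ Q is held fixed.
C₂ = 1.30 C₁ and U = Q²/(2C), so U₂/U₁ = C₁/C₂ = 0.769.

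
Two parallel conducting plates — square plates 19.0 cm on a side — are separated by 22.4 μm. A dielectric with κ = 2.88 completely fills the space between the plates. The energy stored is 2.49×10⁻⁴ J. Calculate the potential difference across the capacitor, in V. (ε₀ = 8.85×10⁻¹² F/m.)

V ≈ 110 V

A = (19.0 cm)² = 3.61×10⁻² m².
C = κε₀A/d = 2.88 × 8.85×10⁻¹² × 3.61×10⁻² / 2.24×10⁻⁵ = 4.11×10⁻⁸ F.
V = √(2U/C) = √(2 × 2.49×10⁻⁴ / 4.11×10⁻⁸) = 1.10×10² V.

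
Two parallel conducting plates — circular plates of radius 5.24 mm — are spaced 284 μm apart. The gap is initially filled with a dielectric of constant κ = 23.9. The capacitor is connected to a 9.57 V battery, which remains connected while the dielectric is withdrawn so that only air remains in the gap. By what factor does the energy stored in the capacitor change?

Battery connected ⇒ V is held fixed.
C₂ = 0.0418 C₁ and U = ½CV², so U₂/U₁ = C₂/C₁ = 0.0418.

0.0418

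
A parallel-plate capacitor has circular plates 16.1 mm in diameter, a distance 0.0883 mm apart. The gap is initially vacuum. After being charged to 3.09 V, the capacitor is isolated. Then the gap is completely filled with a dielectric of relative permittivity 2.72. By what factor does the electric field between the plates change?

0.368

Isolated ⇒ Q is held fixed.
V₂ = Q/C₂ = V₁/2.72; E = V/d, so E₂/E₁ = (V₂/V₁)(d₁/d₂) = 0.368.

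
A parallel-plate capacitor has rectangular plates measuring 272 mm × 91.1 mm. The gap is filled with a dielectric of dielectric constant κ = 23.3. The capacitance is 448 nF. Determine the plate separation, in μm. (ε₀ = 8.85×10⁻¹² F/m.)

d ≈ 11.4 μm

A = 272 × 91.1 mm² = 2.48×10⁻² m².
d = κε₀A/C = 23.3 × 8.85×10⁻¹² × 2.48×10⁻² / 4.48×10⁻⁷ = 1.14×10⁻⁵ m.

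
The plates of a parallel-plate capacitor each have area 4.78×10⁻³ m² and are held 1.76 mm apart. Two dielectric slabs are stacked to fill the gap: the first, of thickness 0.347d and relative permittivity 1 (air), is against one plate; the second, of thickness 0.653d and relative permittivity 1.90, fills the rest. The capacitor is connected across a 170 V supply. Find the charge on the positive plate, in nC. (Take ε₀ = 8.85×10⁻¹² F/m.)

Stacked slabs ⇒ two capacitors in series, each with the full plate area.
C₁ = κ₁ε₀A/d₁ = 1.00 × 8.85×10⁻¹² × 4.78×10⁻³ / 6.11×10⁻⁴ = 6.93×10⁻¹¹ F.
C₂ = κ₂ε₀A/d₂ = 1.90 × 8.85×10⁻¹² × 4.78×10⁻³ / 1.15×10⁻³ = 6.99×10⁻¹¹ F.
C = (1/C₁ + 1/C₂)⁻¹ = 3.48×10⁻¹¹ F.
Q = CV = 3.48×10⁻¹¹ × 170 = 5.92×10⁻⁹ C.

Q ≈ 5.92 nC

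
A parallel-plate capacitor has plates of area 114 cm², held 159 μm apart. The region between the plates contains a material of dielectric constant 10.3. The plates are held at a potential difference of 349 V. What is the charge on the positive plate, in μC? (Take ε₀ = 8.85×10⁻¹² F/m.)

A = 114 cm² = 1.14×10⁻² m².
C = κε₀A/d = 10.3 × 8.85×10⁻¹² × 1.14×10⁻² / 1.59×10⁻⁴ = 6.54×10⁻⁹ F.
Q = CV = 6.54×10⁻⁹ × 349 = 2.28×10⁻⁶ C.

Q ≈ 2.28 μC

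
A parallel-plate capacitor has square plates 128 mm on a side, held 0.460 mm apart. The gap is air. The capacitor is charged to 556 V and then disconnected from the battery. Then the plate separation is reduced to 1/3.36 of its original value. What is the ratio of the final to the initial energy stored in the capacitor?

Isolated ⇒ Q is held fixed.
C₂ = 3.36 C₁ and U = Q²/(2C), so U₂/U₁ = C₁/C₂ = 0.298.

U₂/U₁ ≈ 0.298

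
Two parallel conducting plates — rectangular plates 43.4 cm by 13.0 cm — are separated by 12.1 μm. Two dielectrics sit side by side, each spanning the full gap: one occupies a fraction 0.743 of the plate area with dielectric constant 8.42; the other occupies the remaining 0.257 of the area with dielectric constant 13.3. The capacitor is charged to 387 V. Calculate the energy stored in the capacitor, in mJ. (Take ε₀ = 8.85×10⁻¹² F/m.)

U ≈ 29.9 mJ

A = 43.4 × 13.0 cm² = 5.64×10⁻² m².
Side-by-side slabs ⇒ two capacitors in parallel, each spanning the full gap.
C₁ = κ₁ε₀A₁/d = 8.42 × 8.85×10⁻¹² × 4.19×10⁻² / 1.21×10⁻⁵ = 2.58×10⁻⁷ F.
C₂ = κ₂ε₀A₂/d = 13.3 × 8.85×10⁻¹² × 1.45×10⁻² / 1.21×10⁻⁵ = 1.41×10⁻⁷ F.
C = C₁ + C₂ = 3.99×10⁻⁷ F.
U = ½CV² = ½ × 3.99×10⁻⁷ × (387)² = 2.99×10⁻² J.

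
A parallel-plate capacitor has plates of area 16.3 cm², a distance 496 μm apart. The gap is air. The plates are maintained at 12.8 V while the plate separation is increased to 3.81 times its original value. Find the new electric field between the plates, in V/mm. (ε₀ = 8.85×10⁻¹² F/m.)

A = 16.3 cm² = 1.63×10⁻³ m².
Initially C₁ = ε₀A/d = 8.85×10⁻¹² × 1.63×10⁻³ / 4.96×10⁻⁴ = 2.91×10⁻¹¹ F.
E₁ = 2.58×10⁴ V/m.
Battery connected ⇒ V is held fixed. E = V/d, so E₂/E₁ = d₁/d₂ = 0.262.
E₂ = 0.262 × 2.58×10⁴ = 6.77×10³ V/m.

E ≈ 6.77 V/mm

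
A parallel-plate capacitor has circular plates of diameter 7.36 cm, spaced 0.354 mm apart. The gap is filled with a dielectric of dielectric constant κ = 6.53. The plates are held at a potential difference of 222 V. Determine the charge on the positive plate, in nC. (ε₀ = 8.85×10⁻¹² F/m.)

Q ≈ 154 nC

A = π(7.36/2 cm)² = 4.25×10⁻³ m².
C = κε₀A/d = 6.53 × 8.85×10⁻¹² × 4.25×10⁻³ / 3.54×10⁻⁴ = 6.95×10⁻¹⁰ F.
Q = CV = 6.95×10⁻¹⁰ × 222 = 1.54×10⁻⁷ C.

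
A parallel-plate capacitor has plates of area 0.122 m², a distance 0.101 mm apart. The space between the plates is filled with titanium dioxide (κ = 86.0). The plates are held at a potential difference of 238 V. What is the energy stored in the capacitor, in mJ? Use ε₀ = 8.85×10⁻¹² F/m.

26.0 mJ

C = κε₀A/d = 86.0 × 8.85×10⁻¹² × 0.122 / 1.01×10⁻⁴ = 9.19×10⁻⁷ F.
U = ½CV² = ½ × 9.19×10⁻⁷ × (238)² = 2.60×10⁻² J.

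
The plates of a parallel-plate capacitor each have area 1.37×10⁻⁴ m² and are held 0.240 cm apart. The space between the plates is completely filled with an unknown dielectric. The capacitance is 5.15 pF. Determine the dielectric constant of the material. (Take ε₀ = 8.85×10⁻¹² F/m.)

10.2

κ = Cd/(ε₀A) = 5.15×10⁻¹² × 2.40×10⁻³ / (8.85×10⁻¹² × 1.37×10⁻⁴) = 10.2.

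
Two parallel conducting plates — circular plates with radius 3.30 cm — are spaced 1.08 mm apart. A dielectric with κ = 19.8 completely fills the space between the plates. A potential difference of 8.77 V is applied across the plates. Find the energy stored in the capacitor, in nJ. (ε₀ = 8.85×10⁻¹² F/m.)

21.3 nJ

A = π(3.30 cm)² = 3.42×10⁻³ m².
C = κε₀A/d = 19.8 × 8.85×10⁻¹² × 3.42×10⁻³ / 1.08×10⁻³ = 5.55×10⁻¹⁰ F.
U = ½CV² = ½ × 5.55×10⁻¹⁰ × (8.77)² = 2.13×10⁻⁸ J.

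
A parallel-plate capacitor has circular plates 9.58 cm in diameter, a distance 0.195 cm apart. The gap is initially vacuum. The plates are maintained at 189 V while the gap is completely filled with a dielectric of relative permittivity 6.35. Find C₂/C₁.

6.35

C = κε₀A/d scales with κ, so C₂/C₁ = κ = 6.35.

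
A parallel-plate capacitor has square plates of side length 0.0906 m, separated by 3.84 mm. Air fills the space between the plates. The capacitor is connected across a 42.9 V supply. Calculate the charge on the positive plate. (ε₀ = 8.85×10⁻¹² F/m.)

A = (0.0906 m)² = 8.21×10⁻³ m².
C = ε₀A/d = 8.85×10⁻¹² × 8.21×10⁻³ / 3.84×10⁻³ = 1.89×10⁻¹¹ F.
Q = CV = 1.89×10⁻¹¹ × 42.9 = 8.12×10⁻¹⁰ C.

Q ≈ 0.812 nC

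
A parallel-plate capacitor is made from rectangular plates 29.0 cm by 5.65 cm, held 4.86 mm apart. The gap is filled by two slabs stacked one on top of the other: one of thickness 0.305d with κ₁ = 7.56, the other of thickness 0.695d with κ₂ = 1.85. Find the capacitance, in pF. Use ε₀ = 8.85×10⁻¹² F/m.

A = 29.0 × 5.65 cm² = 1.64×10⁻² m².
Stacked slabs ⇒ two capacitors in series, each with the full plate area.
C₁ = κ₁ε₀A/d₁ = 7.56 × 8.85×10⁻¹² × 1.64×10⁻² / 1.48×10⁻³ = 7.40×10⁻¹⁰ F.
C₂ = κ₂ε₀A/d₂ = 1.85 × 8.85×10⁻¹² × 1.64×10⁻² / 3.38×10⁻³ = 7.94×10⁻¹¹ F.
C = (1/C₁ + 1/C₂)⁻¹ = 7.17×10⁻¹¹ F.

C ≈ 71.7 pF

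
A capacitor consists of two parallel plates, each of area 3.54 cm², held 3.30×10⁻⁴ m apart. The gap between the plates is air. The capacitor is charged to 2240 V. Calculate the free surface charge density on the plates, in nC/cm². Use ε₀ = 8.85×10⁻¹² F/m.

6.01 nC/cm²

A = 3.54 cm² = 3.54×10⁻⁴ m².
C = ε₀A/d = 8.85×10⁻¹² × 3.54×10⁻⁴ / 3.30×10⁻⁴ = 9.49×10⁻¹² F.
σ = Q/A = CV/A = 9.49×10⁻¹² × 2240 / 3.54×10⁻⁴ = 6.01×10⁻⁵ C/m².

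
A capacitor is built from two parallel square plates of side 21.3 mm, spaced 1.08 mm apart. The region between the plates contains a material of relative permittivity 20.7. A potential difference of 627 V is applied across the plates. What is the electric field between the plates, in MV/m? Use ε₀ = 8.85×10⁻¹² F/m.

E ≈ 0.581 MV/m

E = V/d = 627 / 1.08×10⁻³ = 5.81×10⁵ V/m.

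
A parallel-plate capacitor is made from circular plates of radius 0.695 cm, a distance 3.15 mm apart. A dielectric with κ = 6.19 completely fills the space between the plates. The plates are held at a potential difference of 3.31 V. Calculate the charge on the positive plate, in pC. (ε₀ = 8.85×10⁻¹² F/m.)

A = π(0.695 cm)² = 1.52×10⁻⁴ m².
C = κε₀A/d = 6.19 × 8.85×10⁻¹² × 1.52×10⁻⁴ / 3.15×10⁻³ = 2.64×10⁻¹² F.
Q = CV = 2.64×10⁻¹² × 3.31 = 8.74×10⁻¹² C.

8.74 pC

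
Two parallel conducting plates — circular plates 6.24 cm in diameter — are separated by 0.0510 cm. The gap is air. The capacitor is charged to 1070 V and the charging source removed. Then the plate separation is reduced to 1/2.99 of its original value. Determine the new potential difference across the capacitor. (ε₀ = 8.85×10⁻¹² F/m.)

A = π(6.24/2 cm)² = 3.06×10⁻³ m².
Initially C₁ = ε₀A/d = 8.85×10⁻¹² × 3.06×10⁻³ / 5.10×10⁻⁴ = 5.31×10⁻¹¹ F.
V₁ = 1.07×10³ V.
Isolated ⇒ Q is held fixed. C₂ = 2.99 C₁ and V = Q/C, so V₂/V₁ = C₁/C₂ = 0.334.
V₂ = 0.334 × 1.07×10³ = 3.58×10² V.

358 V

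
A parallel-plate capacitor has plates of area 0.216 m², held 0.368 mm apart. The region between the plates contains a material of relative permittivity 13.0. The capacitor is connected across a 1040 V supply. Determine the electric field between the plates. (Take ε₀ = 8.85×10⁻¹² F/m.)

2.83 MV/m

E = V/d = 1040 / 3.68×10⁻⁴ = 2.83×10⁶ V/m.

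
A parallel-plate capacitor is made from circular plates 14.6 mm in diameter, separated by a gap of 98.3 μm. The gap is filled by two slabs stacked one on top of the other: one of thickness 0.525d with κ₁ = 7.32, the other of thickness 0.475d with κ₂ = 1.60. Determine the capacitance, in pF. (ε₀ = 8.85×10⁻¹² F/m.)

A = π(14.6/2 mm)² = 1.67×10⁻⁴ m².
Stacked slabs ⇒ two capacitors in series, each with the full plate area.
C₁ = κ₁ε₀A/d₁ = 7.32 × 8.85×10⁻¹² × 1.67×10⁻⁴ / 5.16×10⁻⁵ = 2.10×10⁻¹⁰ F.
C₂ = κ₂ε₀A/d₂ = 1.60 × 8.85×10⁻¹² × 1.67×10⁻⁴ / 4.67×10⁻⁵ = 5.08×10⁻¹¹ F.
C = (1/C₁ + 1/C₂)⁻¹ = 4.09×10⁻¹¹ F.

C ≈ 40.9 pF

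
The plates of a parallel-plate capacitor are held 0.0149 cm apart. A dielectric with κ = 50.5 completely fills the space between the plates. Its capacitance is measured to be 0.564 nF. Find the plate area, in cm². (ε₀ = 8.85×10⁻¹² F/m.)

1.88 cm²

A = Cd/(κε₀) = 5.64×10⁻¹⁰ × 1.49×10⁻⁴ / (50.5 × 8.85×10⁻¹²) = 1.88×10⁻⁴ m².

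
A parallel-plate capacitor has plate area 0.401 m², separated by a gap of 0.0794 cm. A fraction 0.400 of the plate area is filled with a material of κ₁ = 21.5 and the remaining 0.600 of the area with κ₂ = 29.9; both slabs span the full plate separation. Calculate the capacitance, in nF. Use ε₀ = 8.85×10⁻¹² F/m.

Side-by-side slabs ⇒ two capacitors in parallel, each spanning the full gap.
C₁ = κ₁ε₀A₁/d = 21.5 × 8.85×10⁻¹² × 0.160 / 7.94×10⁻⁴ = 3.84×10⁻⁸ F.
C₂ = κ₂ε₀A₂/d = 29.9 × 8.85×10⁻¹² × 0.241 / 7.94×10⁻⁴ = 8.02×10⁻⁸ F.
C = C₁ + C₂ = 1.19×10⁻⁷ F.

119 nF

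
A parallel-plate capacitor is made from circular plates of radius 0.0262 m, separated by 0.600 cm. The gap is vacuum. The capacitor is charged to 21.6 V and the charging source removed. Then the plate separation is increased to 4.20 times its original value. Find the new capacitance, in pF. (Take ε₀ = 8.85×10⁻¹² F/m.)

A = π(0.0262 m)² = 2.16×10⁻³ m².
Initially C₁ = ε₀A/d = 8.85×10⁻¹² × 2.16×10⁻³ / 6.00×10⁻³ = 3.18×10⁻¹² F.
C = ε₀A/d scales as 1/d, so C₂/C₁ = d₁/d₂ = 1/4.20 = 0.238.
C₂ = 0.238 × 3.18×10⁻¹² = 7.57×10⁻¹³ F.

0.757 pF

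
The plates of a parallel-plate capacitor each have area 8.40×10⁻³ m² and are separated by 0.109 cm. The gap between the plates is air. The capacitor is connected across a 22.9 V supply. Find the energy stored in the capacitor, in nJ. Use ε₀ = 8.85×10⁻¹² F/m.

U ≈ 17.9 nJ

C = ε₀A/d = 8.85×10⁻¹² × 8.40×10⁻³ / 1.09×10⁻³ = 6.82×10⁻¹¹ F.
U = ½CV² = ½ × 6.82×10⁻¹¹ × (22.9)² = 1.79×10⁻⁸ J.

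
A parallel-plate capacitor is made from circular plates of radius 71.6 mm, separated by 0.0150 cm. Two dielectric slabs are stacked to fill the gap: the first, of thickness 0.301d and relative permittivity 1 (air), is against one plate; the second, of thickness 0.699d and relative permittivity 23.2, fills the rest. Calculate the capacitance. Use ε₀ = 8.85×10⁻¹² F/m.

A = π(71.6 mm)² = 1.61×10⁻² m².
Stacked slabs ⇒ two capacitors in series, each with the full plate area.
C₁ = κ₁ε₀A/d₁ = 1.00 × 8.85×10⁻¹² × 1.61×10⁻² / 4.51×10⁻⁵ = 3.16×10⁻⁹ F.
C₂ = κ₂ε₀A/d₂ = 23.2 × 8.85×10⁻¹² × 1.61×10⁻² / 1.05×10⁻⁴ = 3.15×10⁻⁸ F.
C = (1/C₁ + 1/C₂)⁻¹ = 2.87×10⁻⁹ F.

2.87 nF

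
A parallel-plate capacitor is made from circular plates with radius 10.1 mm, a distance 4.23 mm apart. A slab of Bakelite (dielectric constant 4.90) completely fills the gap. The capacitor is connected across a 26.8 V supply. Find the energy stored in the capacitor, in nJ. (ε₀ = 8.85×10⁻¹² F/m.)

1.18 nJ

A = π(10.1 mm)² = 3.20×10⁻⁴ m².
C = κε₀A/d = 4.90 × 8.85×10⁻¹² × 3.20×10⁻⁴ / 4.23×10⁻³ = 3.29×10⁻¹² F.
U = ½CV² = ½ × 3.29×10⁻¹² × (26.8)² = 1.18×10⁻⁹ J.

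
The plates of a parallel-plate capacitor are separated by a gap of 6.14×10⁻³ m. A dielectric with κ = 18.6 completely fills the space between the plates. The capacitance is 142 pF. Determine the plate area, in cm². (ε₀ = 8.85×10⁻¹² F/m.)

A = Cd/(κε₀) = 1.42×10⁻¹⁰ × 6.14×10⁻³ / (18.6 × 8.85×10⁻¹²) = 5.30×10⁻³ m².

A ≈ 53.0 cm²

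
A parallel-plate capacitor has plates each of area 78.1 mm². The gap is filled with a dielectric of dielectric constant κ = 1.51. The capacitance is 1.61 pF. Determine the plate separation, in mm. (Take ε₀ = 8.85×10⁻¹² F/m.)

d ≈ 0.648 mm

A = 78.1 mm² = 7.81×10⁻⁵ m².
d = κε₀A/C = 1.51 × 8.85×10⁻¹² × 7.81×10⁻⁵ / 1.61×10⁻¹² = 6.48×10⁻⁴ m.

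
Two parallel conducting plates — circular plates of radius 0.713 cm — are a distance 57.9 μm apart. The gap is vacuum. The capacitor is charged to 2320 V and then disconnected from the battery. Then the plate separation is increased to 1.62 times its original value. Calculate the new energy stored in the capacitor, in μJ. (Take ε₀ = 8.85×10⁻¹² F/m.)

A = π(0.713 cm)² = 1.60×10⁻⁴ m².
Initially C₁ = ε₀A/d = 8.85×10⁻¹² × 1.60×10⁻⁴ / 5.79×10⁻⁵ = 2.44×10⁻¹¹ F.
U₁ = 6.57×10⁻⁵ J.
Isolated ⇒ Q is held fixed. C₂ = 0.617 C₁ and U = Q²/(2C), so U₂/U₁ = C₁/C₂ = 1.62.
U₂ = 1.62 × 6.57×10⁻⁵ = 1.06×10⁻⁴ J.

U ≈ 106 μJ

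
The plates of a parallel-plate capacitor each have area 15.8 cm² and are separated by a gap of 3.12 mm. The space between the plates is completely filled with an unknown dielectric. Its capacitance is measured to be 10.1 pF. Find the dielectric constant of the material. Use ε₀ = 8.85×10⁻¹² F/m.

κ ≈ 2.25

A = 15.8 cm² = 1.58×10⁻³ m².
κ = Cd/(ε₀A) = 1.01×10⁻¹¹ × 3.12×10⁻³ / (8.85×10⁻¹² × 1.58×10⁻³) = 2.25.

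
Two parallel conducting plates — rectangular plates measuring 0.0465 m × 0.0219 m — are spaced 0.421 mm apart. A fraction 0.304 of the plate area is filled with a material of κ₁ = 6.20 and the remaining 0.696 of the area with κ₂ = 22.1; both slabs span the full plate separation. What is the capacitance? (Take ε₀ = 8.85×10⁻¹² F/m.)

370 pF

A = 0.0465 × 0.0219 m² = 1.02×10⁻³ m².
Side-by-side slabs ⇒ two capacitors in parallel, each spanning the full gap.
C₁ = κ₁ε₀A₁/d = 6.20 × 8.85×10⁻¹² × 3.10×10⁻⁴ / 4.21×10⁻⁴ = 4.03×10⁻¹¹ F.
C₂ = κ₂ε₀A₂/d = 22.1 × 8.85×10⁻¹² × 7.09×10⁻⁴ / 4.21×10⁻⁴ = 3.29×10⁻¹⁰ F.
C = C₁ + C₂ = 3.70×10⁻¹⁰ F.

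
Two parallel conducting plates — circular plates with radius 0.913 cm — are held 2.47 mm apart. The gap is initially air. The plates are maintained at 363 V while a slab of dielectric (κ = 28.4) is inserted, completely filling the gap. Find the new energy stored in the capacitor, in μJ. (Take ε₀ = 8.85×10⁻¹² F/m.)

A = π(0.913 cm)² = 2.62×10⁻⁴ m².
Initially C₁ = ε₀A/d = 8.85×10⁻¹² × 2.62×10⁻⁴ / 2.47×10⁻³ = 9.38×10⁻¹³ F.
U₁ = 6.18×10⁻⁸ J.
Battery connected ⇒ V is held fixed. C₂ = 28.4 C₁ and U = ½CV², so U₂/U₁ = C₂/C₁ = 28.4.
U₂ = 28.4 × 6.18×10⁻⁸ = 1.76×10⁻⁶ J.

1.76 μJ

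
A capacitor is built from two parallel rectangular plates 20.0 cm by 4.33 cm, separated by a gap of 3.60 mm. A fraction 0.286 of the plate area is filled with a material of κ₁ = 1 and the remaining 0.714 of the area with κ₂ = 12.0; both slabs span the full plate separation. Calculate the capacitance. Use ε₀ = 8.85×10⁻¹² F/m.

A = 20.0 × 4.33 cm² = 8.66×10⁻³ m².
Side-by-side slabs ⇒ two capacitors in parallel, each spanning the full gap.
C₁ = κ₁ε₀A₁/d = 1.00 × 8.85×10⁻¹² × 2.48×10⁻³ / 3.60×10⁻³ = 6.09×10⁻¹² F.
C₂ = κ₂ε₀A₂/d = 12.0 × 8.85×10⁻¹² × 6.18×10⁻³ / 3.60×10⁻³ = 1.82×10⁻¹⁰ F.
C = C₁ + C₂ = 1.88×10⁻¹⁰ F.

188 pF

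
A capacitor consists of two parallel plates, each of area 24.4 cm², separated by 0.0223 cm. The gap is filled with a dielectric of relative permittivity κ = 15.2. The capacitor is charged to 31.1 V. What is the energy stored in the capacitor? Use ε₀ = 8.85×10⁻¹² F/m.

A = 24.4 cm² = 2.44×10⁻³ m².
C = κε₀A/d = 15.2 × 8.85×10⁻¹² × 2.44×10⁻³ / 2.23×10⁻⁴ = 1.47×10⁻⁹ F.
U = ½CV² = ½ × 1.47×10⁻⁹ × (31.1)² = 7.12×10⁻⁷ J.

U ≈ 0.712 μJ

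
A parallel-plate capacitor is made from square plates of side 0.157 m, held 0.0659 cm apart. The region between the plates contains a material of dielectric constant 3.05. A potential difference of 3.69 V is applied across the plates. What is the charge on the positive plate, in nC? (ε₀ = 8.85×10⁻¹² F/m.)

A = (0.157 m)² = 2.46×10⁻² m².
C = κε₀A/d = 3.05 × 8.85×10⁻¹² × 2.46×10⁻² / 6.59×10⁻⁴ = 1.01×10⁻⁹ F.
Q = CV = 1.01×10⁻⁹ × 3.69 = 3.73×10⁻⁹ C.

3.73 nC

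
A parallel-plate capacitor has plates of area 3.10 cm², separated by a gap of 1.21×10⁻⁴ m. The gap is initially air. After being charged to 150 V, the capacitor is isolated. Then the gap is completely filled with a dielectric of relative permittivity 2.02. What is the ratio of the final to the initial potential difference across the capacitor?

V₂/V₁ ≈ 0.495

Isolated ⇒ Q is held fixed.
C₂ = 2.02 C₁ and V = Q/C, so V₂/V₁ = C₁/C₂ = 0.495.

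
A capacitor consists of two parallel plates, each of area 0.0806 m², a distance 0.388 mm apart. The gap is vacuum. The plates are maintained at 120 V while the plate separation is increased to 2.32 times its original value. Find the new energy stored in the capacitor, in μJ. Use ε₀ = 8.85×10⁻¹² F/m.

Initially C₁ = ε₀A/d = 8.85×10⁻¹² × 8.06×10⁻² / 3.88×10⁻⁴ = 1.84×10⁻⁹ F.
U₁ = 1.32×10⁻⁵ J.
Battery connected ⇒ V is held fixed. C₂ = 0.431 C₁ and U = ½CV², so U₂/U₁ = C₂/C₁ = 0.431.
U₂ = 0.431 × 1.32×10⁻⁵ = 5.71×10⁻⁶ J.

5.71 μJ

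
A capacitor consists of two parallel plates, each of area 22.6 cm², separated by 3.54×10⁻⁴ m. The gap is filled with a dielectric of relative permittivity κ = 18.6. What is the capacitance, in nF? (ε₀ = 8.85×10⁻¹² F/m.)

A = 22.6 cm² = 2.26×10⁻³ m².
C = κε₀A/d = 18.6 × 8.85×10⁻¹² × 2.26×10⁻³ / 3.54×10⁻⁴ = 1.05×10⁻⁹ F.

C ≈ 1.05 nF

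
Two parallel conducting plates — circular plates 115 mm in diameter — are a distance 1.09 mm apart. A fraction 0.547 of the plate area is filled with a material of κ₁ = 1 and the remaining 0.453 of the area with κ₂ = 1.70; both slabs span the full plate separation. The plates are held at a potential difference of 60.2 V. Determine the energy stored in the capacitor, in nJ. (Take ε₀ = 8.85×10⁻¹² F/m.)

U ≈ 201 nJ

A = π(115/2 mm)² = 1.04×10⁻² m².
Side-by-side slabs ⇒ two capacitors in parallel, each spanning the full gap.
C₁ = κ₁ε₀A₁/d = 1.00 × 8.85×10⁻¹² × 5.68×10⁻³ / 1.09×10⁻³ = 4.61×10⁻¹¹ F.
C₂ = κ₂ε₀A₂/d = 1.70 × 8.85×10⁻¹² × 4.71×10⁻³ / 1.09×10⁻³ = 6.49×10⁻¹¹ F.
C = C₁ + C₂ = 1.11×10⁻¹⁰ F.
U = ½CV² = ½ × 1.11×10⁻¹⁰ × (60.2)² = 2.01×10⁻⁷ J.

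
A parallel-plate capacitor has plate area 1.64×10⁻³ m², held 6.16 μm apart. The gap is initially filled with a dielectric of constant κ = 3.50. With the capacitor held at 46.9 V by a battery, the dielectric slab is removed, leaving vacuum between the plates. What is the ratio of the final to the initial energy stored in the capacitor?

Battery connected ⇒ V is held fixed.
C₂ = 0.286 C₁ and U = ½CV², so U₂/U₁ = C₂/C₁ = 0.286.

U₂/U₁ ≈ 0.286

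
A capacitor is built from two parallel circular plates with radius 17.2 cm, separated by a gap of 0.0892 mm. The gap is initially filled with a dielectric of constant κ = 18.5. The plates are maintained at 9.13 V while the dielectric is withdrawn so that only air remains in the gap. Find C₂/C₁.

C₂/C₁ ≈ 0.0541

C = κε₀A/d scales with κ, so C₂/C₁ = 1/κ = 1/18.5 = 0.0541.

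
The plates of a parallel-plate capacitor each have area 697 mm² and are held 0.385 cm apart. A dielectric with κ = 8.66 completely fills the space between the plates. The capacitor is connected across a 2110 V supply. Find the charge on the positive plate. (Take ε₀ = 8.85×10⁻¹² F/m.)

29.3 nC

A = 697 mm² = 6.97×10⁻⁴ m².
C = κε₀A/d = 8.66 × 8.85×10⁻¹² × 6.97×10⁻⁴ / 3.85×10⁻³ = 1.39×10⁻¹¹ F.
Q = CV = 1.39×10⁻¹¹ × 2110 = 2.93×10⁻⁸ C.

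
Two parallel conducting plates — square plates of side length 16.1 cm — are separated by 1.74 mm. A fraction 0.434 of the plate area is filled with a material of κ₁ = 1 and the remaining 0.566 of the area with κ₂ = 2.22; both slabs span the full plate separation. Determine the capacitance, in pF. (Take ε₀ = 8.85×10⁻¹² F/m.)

A = (16.1 cm)² = 2.59×10⁻² m².
Side-by-side slabs ⇒ two capacitors in parallel, each spanning the full gap.
C₁ = κ₁ε₀A₁/d = 1.00 × 8.85×10⁻¹² × 1.12×10⁻² / 1.74×10⁻³ = 5.72×10⁻¹¹ F.
C₂ = κ₂ε₀A₂/d = 2.22 × 8.85×10⁻¹² × 1.47×10⁻² / 1.74×10⁻³ = 1.66×10⁻¹⁰ F.
C = C₁ + C₂ = 2.23×10⁻¹⁰ F.

223 pF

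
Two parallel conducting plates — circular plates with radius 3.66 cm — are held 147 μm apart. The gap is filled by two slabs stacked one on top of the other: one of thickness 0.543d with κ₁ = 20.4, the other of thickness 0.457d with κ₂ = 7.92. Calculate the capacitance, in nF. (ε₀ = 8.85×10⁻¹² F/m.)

3.00 nF

A = π(3.66 cm)² = 4.21×10⁻³ m².
Stacked slabs ⇒ two capacitors in series, each with the full plate area.
C₁ = κ₁ε₀A/d₁ = 20.4 × 8.85×10⁻¹² × 4.21×10⁻³ / 7.98×10⁻⁵ = 9.52×10⁻⁹ F.
C₂ = κ₂ε₀A/d₂ = 7.92 × 8.85×10⁻¹² × 4.21×10⁻³ / 6.72×10⁻⁵ = 4.39×10⁻⁹ F.
C = (1/C₁ + 1/C₂)⁻¹ = 3.00×10⁻⁹ F.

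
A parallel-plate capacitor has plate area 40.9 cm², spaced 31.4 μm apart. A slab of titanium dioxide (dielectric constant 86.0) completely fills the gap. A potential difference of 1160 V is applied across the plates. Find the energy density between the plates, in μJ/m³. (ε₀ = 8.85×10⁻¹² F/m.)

5.19×10¹¹ μJ/m³

E = V/d = 1160 / 3.14×10⁻⁵ = 3.69×10⁷ V/m.
u = ½κε₀E² = ½ × 86.0 × 8.85×10⁻¹² × (3.69×10⁷)² = 5.19×10⁵ J/m³.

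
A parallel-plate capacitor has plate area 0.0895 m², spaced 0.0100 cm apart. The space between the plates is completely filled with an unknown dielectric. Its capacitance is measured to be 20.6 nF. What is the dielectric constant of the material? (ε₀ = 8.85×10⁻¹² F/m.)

κ = Cd/(ε₀A) = 2.06×10⁻⁸ × 1.00×10⁻⁴ / (8.85×10⁻¹² × 8.95×10⁻²) = 2.60.

κ ≈ 2.60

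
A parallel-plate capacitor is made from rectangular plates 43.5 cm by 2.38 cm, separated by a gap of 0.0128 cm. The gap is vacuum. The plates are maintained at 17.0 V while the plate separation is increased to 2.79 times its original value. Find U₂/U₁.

U₂/U₁ ≈ 0.358

Battery connected ⇒ V is held fixed.
C₂ = 0.358 C₁ and U = ½CV², so U₂/U₁ = C₂/C₁ = 0.358.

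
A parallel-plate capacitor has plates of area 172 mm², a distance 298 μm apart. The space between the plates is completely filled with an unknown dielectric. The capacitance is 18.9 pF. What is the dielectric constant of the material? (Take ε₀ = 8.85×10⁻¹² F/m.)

3.70

A = 172 mm² = 1.72×10⁻⁴ m².
κ = Cd/(ε₀A) = 1.89×10⁻¹¹ × 2.98×10⁻⁴ / (8.85×10⁻¹² × 1.72×10⁻⁴) = 3.70.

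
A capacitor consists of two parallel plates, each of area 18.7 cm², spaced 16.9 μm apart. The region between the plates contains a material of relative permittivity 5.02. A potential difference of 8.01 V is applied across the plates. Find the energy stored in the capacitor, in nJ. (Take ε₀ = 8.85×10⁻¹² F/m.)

158 nJ

A = 18.7 cm² = 1.87×10⁻³ m².
C = κε₀A/d = 5.02 × 8.85×10⁻¹² × 1.87×10⁻³ / 1.69×10⁻⁵ = 4.92×10⁻⁹ F.
U = ½CV² = ½ × 4.92×10⁻⁹ × (8.01)² = 1.58×10⁻⁷ J.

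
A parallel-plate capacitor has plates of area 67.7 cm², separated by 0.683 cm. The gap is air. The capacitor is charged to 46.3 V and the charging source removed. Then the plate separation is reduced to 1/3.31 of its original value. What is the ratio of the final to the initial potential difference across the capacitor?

Isolated ⇒ Q is held fixed.
C₂ = 3.31 C₁ and V = Q/C, so V₂/V₁ = C₁/C₂ = 0.302.

0.302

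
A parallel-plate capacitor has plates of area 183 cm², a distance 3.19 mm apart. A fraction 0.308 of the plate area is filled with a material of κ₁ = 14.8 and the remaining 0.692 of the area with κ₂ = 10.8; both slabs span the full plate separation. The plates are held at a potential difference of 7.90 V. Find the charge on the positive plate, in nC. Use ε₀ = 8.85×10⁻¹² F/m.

4.83 nC

A = 183 cm² = 1.83×10⁻² m².
Side-by-side slabs ⇒ two capacitors in parallel, each spanning the full gap.
C₁ = κ₁ε₀A₁/d = 14.8 × 8.85×10⁻¹² × 5.64×10⁻³ / 3.19×10⁻³ = 2.31×10⁻¹⁰ F.
C₂ = κ₂ε₀A₂/d = 10.8 × 8.85×10⁻¹² × 1.27×10⁻² / 3.19×10⁻³ = 3.79×10⁻¹⁰ F.
C = C₁ + C₂ = 6.11×10⁻¹⁰ F.
Q = CV = 6.11×10⁻¹⁰ × 7.90 = 4.83×10⁻⁹ C.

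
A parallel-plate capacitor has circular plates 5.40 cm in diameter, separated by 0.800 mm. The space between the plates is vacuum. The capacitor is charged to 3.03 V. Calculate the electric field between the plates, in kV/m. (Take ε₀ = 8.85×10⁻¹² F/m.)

3.79 kV/m

E = V/d = 3.03 / 8.00×10⁻⁴ = 3.79×10³ V/m.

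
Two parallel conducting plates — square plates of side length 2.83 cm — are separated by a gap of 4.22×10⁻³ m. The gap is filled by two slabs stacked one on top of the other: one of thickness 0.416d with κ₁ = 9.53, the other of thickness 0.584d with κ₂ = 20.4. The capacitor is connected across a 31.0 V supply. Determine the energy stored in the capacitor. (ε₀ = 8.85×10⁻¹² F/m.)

U ≈ 11.2 nJ

A = (2.83 cm)² = 8.01×10⁻⁴ m².
Stacked slabs ⇒ two capacitors in series, each with the full plate area.
C₁ = κ₁ε₀A/d₁ = 9.53 × 8.85×10⁻¹² × 8.01×10⁻⁴ / 1.76×10⁻³ = 3.85×10⁻¹¹ F.
C₂ = κ₂ε₀A/d₂ = 20.4 × 8.85×10⁻¹² × 8.01×10⁻⁴ / 2.46×10⁻³ = 5.87×10⁻¹¹ F.
C = (1/C₁ + 1/C₂)⁻¹ = 2.32×10⁻¹¹ F.
U = ½CV² = ½ × 2.32×10⁻¹¹ × (31.0)² = 1.12×10⁻⁸ J.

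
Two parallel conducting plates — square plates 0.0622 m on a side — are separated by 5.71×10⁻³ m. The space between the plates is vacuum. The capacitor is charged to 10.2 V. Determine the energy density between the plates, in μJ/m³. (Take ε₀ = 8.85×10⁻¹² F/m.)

14.1 μJ/m³

E = V/d = 10.2 / 5.71×10⁻³ = 1.79×10³ V/m.
u = ½ε₀E² = ½ × 8.85×10⁻¹² × (1.79×10³)² = 1.41×10⁻⁵ J/m³.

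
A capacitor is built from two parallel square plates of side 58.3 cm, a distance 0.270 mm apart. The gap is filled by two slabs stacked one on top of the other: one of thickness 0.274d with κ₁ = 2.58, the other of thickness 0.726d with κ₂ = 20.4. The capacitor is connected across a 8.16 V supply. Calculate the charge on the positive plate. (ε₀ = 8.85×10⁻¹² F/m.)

A = (58.3 cm)² = 0.340 m².
Stacked slabs ⇒ two capacitors in series, each with the full plate area.
C₁ = κ₁ε₀A/d₁ = 2.58 × 8.85×10⁻¹² × 0.340 / 7.40×10⁻⁵ = 1.05×10⁻⁷ F.
C₂ = κ₂ε₀A/d₂ = 20.4 × 8.85×10⁻¹² × 0.340 / 1.96×10⁻⁴ = 3.13×10⁻⁷ F.
C = (1/C₁ + 1/C₂)⁻¹ = 7.86×10⁻⁸ F.
Q = CV = 7.86×10⁻⁸ × 8.16 = 6.41×10⁻⁷ C.

0.641 μC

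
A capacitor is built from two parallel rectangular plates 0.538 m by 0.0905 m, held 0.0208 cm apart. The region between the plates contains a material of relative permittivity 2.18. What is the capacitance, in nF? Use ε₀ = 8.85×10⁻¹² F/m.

A = 0.538 × 0.0905 m² = 4.87×10⁻² m².
C = κε₀A/d = 2.18 × 8.85×10⁻¹² × 4.87×10⁻² / 2.08×10⁻⁴ = 4.52×10⁻⁹ F.

C ≈ 4.52 nF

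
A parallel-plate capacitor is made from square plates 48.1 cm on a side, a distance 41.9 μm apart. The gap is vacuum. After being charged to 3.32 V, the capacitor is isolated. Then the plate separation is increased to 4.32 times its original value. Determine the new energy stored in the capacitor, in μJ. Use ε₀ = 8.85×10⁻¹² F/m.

1.16 μJ

A = (48.1 cm)² = 0.231 m².
Initially C₁ = ε₀A/d = 8.85×10⁻¹² × 0.231 / 4.19×10⁻⁵ = 4.89×10⁻⁸ F.
U₁ = 2.69×10⁻⁷ J.
Isolated ⇒ Q is held fixed. C₂ = 0.231 C₁ and U = Q²/(2C), so U₂/U₁ = C₁/C₂ = 4.32.
U₂ = 4.32 × 2.69×10⁻⁷ = 1.16×10⁻⁶ J.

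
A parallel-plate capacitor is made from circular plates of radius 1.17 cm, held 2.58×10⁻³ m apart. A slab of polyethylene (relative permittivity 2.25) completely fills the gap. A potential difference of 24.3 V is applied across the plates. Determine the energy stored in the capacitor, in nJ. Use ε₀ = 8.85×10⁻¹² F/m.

A = π(1.17 cm)² = 4.30×10⁻⁴ m².
C = κε₀A/d = 2.25 × 8.85×10⁻¹² × 4.30×10⁻⁴ / 2.58×10⁻³ = 3.32×10⁻¹² F.
U = ½CV² = ½ × 3.32×10⁻¹² × (24.3)² = 9.80×10⁻¹⁰ J.

U ≈ 0.980 nJ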